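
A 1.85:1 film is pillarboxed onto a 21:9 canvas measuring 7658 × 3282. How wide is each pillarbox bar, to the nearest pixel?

793 px

Since 1.850 < 2.333, the film is height-limited.
That makes the image 6071.70 px wide (3282 × 1.850).
7658 − 6071.70 = 1586.30 px of bars (793.15 each).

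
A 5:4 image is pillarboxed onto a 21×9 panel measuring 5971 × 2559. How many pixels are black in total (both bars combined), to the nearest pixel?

Since 1.250 < 2.333, the image is height-limited.
That makes the image 3198.7500 px wide (2559 × 5/4).
5971 − 3198.7500 = 2772.2500 px of bars.
That's 2772.2500 × 2559 ≈ 7094188 black pixels.

7094188 pixels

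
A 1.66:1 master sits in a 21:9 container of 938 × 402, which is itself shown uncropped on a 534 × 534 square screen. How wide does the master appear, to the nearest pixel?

Inside the 938×402 canvas the master is height-limited at 667.32 × 402.00.
Second fit — the 21:9 canvas into 534×534 spans the width: 534.00 × 228.86 (×0.5693 from 938×402).
The master scales with it: width 667.32 × 0.5693 ≈ 379.90.

380 px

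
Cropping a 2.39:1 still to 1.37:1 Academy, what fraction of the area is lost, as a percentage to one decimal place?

42.7%

1.37:1 Academy is narrower than 2.39:1, so the crop keeps the full height and trims the width.
Area ratio = (1.370)/(2.390) = 57.32%; the remaining 42.68% is cropped out.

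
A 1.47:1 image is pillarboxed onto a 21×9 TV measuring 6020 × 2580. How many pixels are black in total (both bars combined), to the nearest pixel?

1.47:1 (1.470) < 21×9 (2.333), so the image fills the height.
That makes the image 3792.6000 px wide (2580 × 1.470).
Black = 6020 − 3792.6000 = 2227.4000 px.
That's 2227.4000 × 2580 ≈ 5746692 black pixels.

5746692 pixels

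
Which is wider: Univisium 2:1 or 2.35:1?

2.35:1

Univisium 2:1 = 2 and 2.35; 2.35 > 2.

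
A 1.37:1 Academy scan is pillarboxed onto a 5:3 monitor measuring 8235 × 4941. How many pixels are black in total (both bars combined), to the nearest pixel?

7242666 pixels

1.37:1 Academy (1.370) < 5:3 (1.667), so the scan fills the height.
Content width = 4941 × 1.370 ≈ 6769.1700 px.
Leftover width: 8235 − 6769.1700 = 1465.8300 px.
Bar area = 1465.8300 × 4941 ≈ 7242666 px.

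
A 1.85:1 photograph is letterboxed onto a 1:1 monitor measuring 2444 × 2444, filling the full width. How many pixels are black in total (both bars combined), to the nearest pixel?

Content height = 2444 / 1.850 ≈ 1321.0811 px.
2444 − 1321.0811 = 1122.9189 px of bars.
That's 1122.9189 × 2444 ≈ 2744414 black pixels.

2744414 pixels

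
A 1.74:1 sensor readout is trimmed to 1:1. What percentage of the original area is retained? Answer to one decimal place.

1:1 is narrower than 1.74:1, so the crop keeps the full height and trims the width.
Area ratio = (1.000)/(1.740) = 57.47% retained.

57.5%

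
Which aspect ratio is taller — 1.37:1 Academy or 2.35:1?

1.37 and 2.35; 2.35 > 1.37. The smaller width-to-height ratio is the taller frame.

1.37:1 Academy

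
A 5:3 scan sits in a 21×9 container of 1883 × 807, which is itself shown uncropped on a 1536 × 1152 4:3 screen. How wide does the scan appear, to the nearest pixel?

First fit — 5:3 into 1883×807 spans the height: 1345.00 × 807.00.
Second fit — the 21×9 canvas into 1536×1152 spans the width: 1536.00 × 658.29 (×0.8157 from 1883×807).
So the scan's width is 1345.00 × 0.8157 ≈ 1097.14.

1097 px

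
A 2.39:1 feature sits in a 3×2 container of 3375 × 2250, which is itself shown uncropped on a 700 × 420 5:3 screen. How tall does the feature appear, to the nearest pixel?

264 px

2.39:1 in 3375×2250: fills the width, so the feature is 3375.00 × 1412.13.
Second fit — the 3×2 canvas into 700×420 spans the height: 630.00 × 420.00 (×0.1867 from 3375×2250).
So the feature's height is 1412.13 × 0.1867 ≈ 263.60.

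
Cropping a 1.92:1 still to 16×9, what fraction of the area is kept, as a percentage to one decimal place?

The height stays; only width is cut (since 16×9 is narrower than 1.92:1).
Fraction kept = (1.778)/(1.920) ≈ 92.59%.

92.6%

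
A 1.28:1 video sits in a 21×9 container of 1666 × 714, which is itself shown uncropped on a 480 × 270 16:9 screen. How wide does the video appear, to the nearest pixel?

263 px

1.28:1 in 1666×714: fills the height, so the video is 913.92 × 714.00.
21×9 in 480×270: fills the width, so the intermediate becomes 480.00 × 205.71 — a scale of ×0.2881.
The video scales with it: width 913.92 × 0.2881 ≈ 263.31.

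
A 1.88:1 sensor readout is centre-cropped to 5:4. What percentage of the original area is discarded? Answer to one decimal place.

33.5%

Going from 1.88:1 to 5:4 means cutting width while keeping height.
Fraction kept = (1.250)/(1.880) ≈ 66.49%, so 33.51% is lost.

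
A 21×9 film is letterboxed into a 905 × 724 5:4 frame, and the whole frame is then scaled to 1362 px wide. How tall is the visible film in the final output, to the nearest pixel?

584 px

At 905×724 the film is width-limited, so height = 905 × 9/21 ≈ 387.86 px.
Resizing to 1362 px wide multiplies everything by 1.5050: 387.86 → 583.71 px.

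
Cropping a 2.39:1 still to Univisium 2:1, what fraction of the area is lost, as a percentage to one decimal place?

Univisium 2:1 is narrower than 2.39:1, so the crop keeps the full height and trims the width.
Fraction kept = (2.000)/(2.390) ≈ 83.68%, so 16.32% is lost.

16.3%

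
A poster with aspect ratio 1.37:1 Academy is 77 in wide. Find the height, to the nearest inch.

Height = 77 / 1.370 = 56.20.

56 in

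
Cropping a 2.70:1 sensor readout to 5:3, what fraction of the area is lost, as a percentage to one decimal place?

The height stays; only width is cut (since 5:3 is narrower than 2.70:1).
Area ratio = (1.667)/(2.700) = 61.73%; the remaining 38.27% is cropped out.

38.3%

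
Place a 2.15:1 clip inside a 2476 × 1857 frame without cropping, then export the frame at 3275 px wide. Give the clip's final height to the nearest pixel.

1523 px

At 2476×1857 the clip is width-limited, so height = 2476 / 2.150 ≈ 1151.63 px.
The frame scales by 3275/2476 = 1.3227; 1151.63 × 1.3227 ≈ 1523.26 px.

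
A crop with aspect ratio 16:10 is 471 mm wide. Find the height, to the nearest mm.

471·10/16 = 294.38.

294 mm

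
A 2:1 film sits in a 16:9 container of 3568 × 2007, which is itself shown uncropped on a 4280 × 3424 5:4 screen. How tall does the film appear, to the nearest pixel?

2:1 in 3568×2007: fills the width, so the film is 3568.00 × 1784.00.
The 16:9 canvas is width-limited in 4280×3424, giving 4280.00 × 2407.50; scale factor 1.1996.
Applying the same ×1.1996: 1784.00 → 2140.00.

2140 px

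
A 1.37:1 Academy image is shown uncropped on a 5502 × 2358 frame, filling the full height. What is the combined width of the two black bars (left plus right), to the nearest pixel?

That makes the image 3230.46 px wide (2358 × 1.370).
Leftover width: 5502 − 3230.46 = 2271.54 px.

2272 px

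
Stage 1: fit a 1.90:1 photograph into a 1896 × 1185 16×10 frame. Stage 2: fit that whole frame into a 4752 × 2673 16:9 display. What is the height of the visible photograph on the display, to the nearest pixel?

2251 px

1.90:1 in 1896×1185: fills the width, so the photograph is 1896.00 × 997.89.
Second fit — the 16×10 canvas into 4752×2673 spans the height: 4276.80 × 2673.00 (×2.2557 from 1896×1185).
The photograph scales with it: height 997.89 × 2.2557 ≈ 2250.95.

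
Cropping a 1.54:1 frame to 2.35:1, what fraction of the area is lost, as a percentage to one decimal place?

34.5%

Going from 1.54:1 to 2.35:1 means cutting height while keeping width.
Area ratio = (1.540)/(2.350) = 65.53%; the remaining 34.47% is cropped out.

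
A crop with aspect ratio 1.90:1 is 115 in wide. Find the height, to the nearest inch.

At 1.90:1, 115 / 1.900 ≈ 60.53.

61 in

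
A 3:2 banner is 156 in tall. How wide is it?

156 / 2 × 3 = 234.

234 in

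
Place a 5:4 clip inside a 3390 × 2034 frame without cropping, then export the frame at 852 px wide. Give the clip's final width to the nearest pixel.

Fitted into 3390×2034, the clip spans the height; its width is 2034 × 5/4 ≈ 2542.50 px.
The frame scales by 852/3390 = 0.2513; 2542.50 × 0.2513 ≈ 639.00 px.

639 px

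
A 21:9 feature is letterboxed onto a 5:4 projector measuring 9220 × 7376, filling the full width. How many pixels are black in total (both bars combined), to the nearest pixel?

31574549 pixels

Content height = 9220 × 9/21 ≈ 3951.4286 px.
7376 − 3951.4286 = 3424.5714 px of bars.
Across the 9220-px span: 3424.5714 × 9220 ≈ 31574549 px.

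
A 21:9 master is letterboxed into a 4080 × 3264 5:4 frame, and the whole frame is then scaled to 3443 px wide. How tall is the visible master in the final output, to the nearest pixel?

1476 px

Fitted into 4080×3264, the master spans the width; its height is 4080 × 9/21 ≈ 1748.57 px.
The frame scales by 3443/4080 = 0.8439; 1748.57 × 0.8439 ≈ 1475.57 px.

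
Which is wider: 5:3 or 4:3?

5:3 = 1.667 and 4:3 = 1.333; 1.667 > 1.333.

5:3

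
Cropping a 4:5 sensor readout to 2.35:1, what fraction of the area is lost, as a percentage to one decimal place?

2.35:1 is wider than 4:5, so the crop keeps the full width and trims the height.
Fraction kept = (0.800)/(2.350) ≈ 34.04%, so 65.96% is lost.

66.0%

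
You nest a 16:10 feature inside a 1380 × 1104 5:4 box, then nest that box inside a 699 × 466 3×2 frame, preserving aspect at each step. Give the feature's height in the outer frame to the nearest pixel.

364 px

Inside the 1380×1104 canvas the feature is width-limited at 1380.00 × 862.50.
5:4 in 699×466: fills the height, so the intermediate becomes 582.50 × 466.00 — a scale of ×0.4221.
Applying the same ×0.4221: 862.50 → 364.06.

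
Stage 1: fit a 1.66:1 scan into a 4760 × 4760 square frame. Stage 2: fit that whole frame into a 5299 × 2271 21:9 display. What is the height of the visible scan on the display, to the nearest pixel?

1368 px

Inside the 4760×4760 canvas the scan is width-limited at 4760.00 × 2867.47.
The square canvas is height-limited in 5299×2271, giving 2271.00 × 2271.00; scale factor 0.4771.
The scan scales with it: height 2867.47 × 0.4771 ≈ 1368.07.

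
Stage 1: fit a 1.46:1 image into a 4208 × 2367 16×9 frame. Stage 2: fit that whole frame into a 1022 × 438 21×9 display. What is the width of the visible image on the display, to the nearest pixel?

639 px

1.46:1 in 4208×2367: fills the height, so the image is 3455.82 × 2367.00.
The 16×9 canvas is height-limited in 1022×438, giving 778.67 × 438.00; scale factor 0.1850.
Applying the same ×0.1850: 3455.82 → 639.48.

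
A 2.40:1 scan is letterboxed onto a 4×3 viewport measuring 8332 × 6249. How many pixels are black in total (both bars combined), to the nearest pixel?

2.40:1 (2.400) > 4×3 (1.333), so the scan fills the width.
That makes the image 3471.6667 px tall (8332 / 2.400).
Leftover height: 6249 − 3471.6667 = 2777.3333 px.
Across the 8332-px span: 2777.3333 × 8332 ≈ 23140741 px.

23140741 pixels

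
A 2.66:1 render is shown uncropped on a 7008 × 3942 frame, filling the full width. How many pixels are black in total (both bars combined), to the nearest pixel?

The render is 7008 / 2.660 ≈ 2634.5865 px tall.
Black = 3942 − 2634.5865 = 1307.4135 px.
Bar area = 1307.4135 × 7008 ≈ 9162354 px.

9162354 pixels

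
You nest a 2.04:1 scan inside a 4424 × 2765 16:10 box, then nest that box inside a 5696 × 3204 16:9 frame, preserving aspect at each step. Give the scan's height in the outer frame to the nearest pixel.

Inside the 4424×2765 canvas the scan is width-limited at 4424.00 × 2168.63.
Second fit — the 16:10 canvas into 5696×3204 spans the height: 5126.40 × 3204.00 (×1.1588 from 4424×2765).
The scan scales with it: height 2168.63 × 1.1588 ≈ 2512.94.

2513 px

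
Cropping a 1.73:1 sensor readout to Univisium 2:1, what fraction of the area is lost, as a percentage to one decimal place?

13.5%

Going from 1.73:1 to Univisium 2:1 means cutting height while keeping width.
Fraction kept = (1.730)/(2.000) ≈ 86.50%, so 13.50% is lost.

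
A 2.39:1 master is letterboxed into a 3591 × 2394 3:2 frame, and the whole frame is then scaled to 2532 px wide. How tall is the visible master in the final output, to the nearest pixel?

1059 px

In the 3591×2394 frame the master fills the width: height = 3591 / 2.390 ≈ 1502.51 px.
Scaling 3591 → 2532 is ×0.7051, so the height becomes 1502.51 × 0.7051 ≈ 1059.41 px.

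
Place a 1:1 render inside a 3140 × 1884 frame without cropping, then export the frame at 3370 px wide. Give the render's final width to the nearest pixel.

2022 px

At 3140×1884 the render is height-limited, so width = 1884 × 1/1 ≈ 1884.00 px.
The frame scales by 3370/3140 = 1.0732; 1884.00 × 1.0732 ≈ 2022.00 px.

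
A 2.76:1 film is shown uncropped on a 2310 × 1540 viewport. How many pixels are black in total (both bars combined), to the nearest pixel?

1624030 pixels

2.76:1 (2.760) > 3:2 (1.500), so the film fills the width.
That makes the image 836.9565 px tall (2310 / 2.760).
Black = 1540 − 836.9565 = 703.0435 px.
Across the 2310-px span: 703.0435 × 2310 ≈ 1624030 px.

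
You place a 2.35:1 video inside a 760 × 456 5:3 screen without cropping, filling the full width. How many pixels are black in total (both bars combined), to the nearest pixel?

The video is 760 / 2.350 ≈ 323.4043 px tall.
Black = 456 − 323.4043 = 132.5957 px.
That's 132.5957 × 760 ≈ 100773 black pixels.

100773 pixels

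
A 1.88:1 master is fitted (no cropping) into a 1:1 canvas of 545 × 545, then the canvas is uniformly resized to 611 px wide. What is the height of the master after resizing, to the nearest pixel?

325 px

Fitted into 545×545, the master spans the width; its height is 545 / 1.880 ≈ 289.89 px.
The frame scales by 611/545 = 1.1211; 289.89 × 1.1211 ≈ 325.00 px.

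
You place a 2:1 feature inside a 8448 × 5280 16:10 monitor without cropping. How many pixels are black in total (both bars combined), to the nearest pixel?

2:1 is wider than 16:10, so it spans the full width.
That makes the image 4224.0000 px tall (8448 × 1/2).
Black = 5280 − 4224.0000 = 1056.0000 px.
That's 1056.0000 × 8448 ≈ 8921088 black pixels.

8921088 pixels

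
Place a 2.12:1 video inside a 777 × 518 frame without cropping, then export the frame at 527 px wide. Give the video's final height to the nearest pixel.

At 777×518 the video is width-limited, so height = 777 / 2.120 ≈ 366.51 px.
Resizing to 527 px wide multiplies everything by 0.6782: 366.51 → 248.58 px.

249 px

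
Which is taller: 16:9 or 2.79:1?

16:9

16:9 = 1.778 and 2.79; 2.79 > 1.778. The smaller width-to-height ratio is the taller frame.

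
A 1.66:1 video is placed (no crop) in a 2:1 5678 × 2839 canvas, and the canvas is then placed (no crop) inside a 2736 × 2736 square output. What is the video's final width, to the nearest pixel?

1.66:1 in 5678×2839: fills the height, so the video is 4712.74 × 2839.00.
The 2:1 canvas is width-limited in 2736×2736, giving 2736.00 × 1368.00; scale factor 0.4819.
So the video's width is 4712.74 × 0.4819 ≈ 2270.88.

2271 px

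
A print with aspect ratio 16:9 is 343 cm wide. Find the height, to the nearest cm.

343 × 9/16 = 192.94.

193 cm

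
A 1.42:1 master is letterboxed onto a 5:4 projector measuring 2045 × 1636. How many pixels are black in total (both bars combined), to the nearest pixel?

1.42:1 (1.420) > 5:4 (1.250), so the master fills the width.
The master is 2045 / 1.420 ≈ 1440.1408 px tall.
Leftover height: 1636 − 1440.1408 = 195.8592 px.
Across the 2045-px span: 195.8592 × 2045 ≈ 400532 px.

400532 pixels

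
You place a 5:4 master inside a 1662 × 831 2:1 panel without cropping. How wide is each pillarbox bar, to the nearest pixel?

5:4 (1.250) < 2:1 (2.000), so the master fills the height.
Content width = 831 × 5/4 ≈ 1038.75 px.
Black = 1662 − 1038.75 = 623.25 px, or 311.62 per bar.

312 px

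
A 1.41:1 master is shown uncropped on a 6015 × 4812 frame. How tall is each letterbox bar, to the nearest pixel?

273 px

1.41:1 is wider than 5:4, so it spans the full width.
The master is 6015 / 1.410 ≈ 4265.96 px tall.
4812 − 4265.96 = 546.04 px of bars (273.02 each).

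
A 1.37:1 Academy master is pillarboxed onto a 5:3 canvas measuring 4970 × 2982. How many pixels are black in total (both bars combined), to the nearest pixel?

2638056 pixels

1.37:1 Academy is narrower than 5:3, so it spans the full height.
Content width = 2982 × 1.370 ≈ 4085.3400 px.
4970 − 4085.3400 = 884.6600 px of bars.
Across the 2982-px span: 884.6600 × 2982 ≈ 2638056 px.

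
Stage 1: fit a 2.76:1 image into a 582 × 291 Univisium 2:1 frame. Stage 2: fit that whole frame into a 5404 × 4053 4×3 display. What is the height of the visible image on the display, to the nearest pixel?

2.76:1 in 582×291: fills the width, so the image is 582.00 × 210.87.
Univisium 2:1 in 5404×4053: fills the width, so the intermediate becomes 5404.00 × 2702.00 — a scale of ×9.2852.
Applying the same ×9.2852: 210.87 → 1957.97.

1958 px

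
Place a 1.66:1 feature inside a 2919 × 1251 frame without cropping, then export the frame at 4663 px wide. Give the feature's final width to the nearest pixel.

3317 px

In the 2919×1251 frame the feature fills the height: width = 1251 × 1.660 ≈ 2076.66 px.
Scaling 2919 → 4663 is ×1.5975, so the width becomes 2076.66 × 1.5975 ≈ 3317.39 px.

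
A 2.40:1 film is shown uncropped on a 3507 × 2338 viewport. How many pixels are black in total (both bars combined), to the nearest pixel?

3074762 pixels

2.40:1 (2.400) > 3×2 (1.500), so the film fills the width.
Content height = 3507 / 2.400 ≈ 1461.2500 px.
2338 − 1461.2500 = 876.7500 px of bars.
Across the 3507-px span: 876.7500 × 3507 ≈ 3074762 px.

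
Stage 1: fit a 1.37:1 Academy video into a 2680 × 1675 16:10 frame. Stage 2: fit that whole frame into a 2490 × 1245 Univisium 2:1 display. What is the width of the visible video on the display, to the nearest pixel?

1.37:1 Academy in 2680×1675: fills the height, so the video is 2294.75 × 1675.00.
16:10 in 2490×1245: fills the height, so the intermediate becomes 1992.00 × 1245.00 — a scale of ×0.7433.
The video scales with it: width 2294.75 × 0.7433 ≈ 1705.65.

1706 px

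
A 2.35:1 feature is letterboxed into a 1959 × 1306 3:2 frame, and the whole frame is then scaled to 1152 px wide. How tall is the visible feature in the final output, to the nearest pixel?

At 1959×1306 the feature is width-limited, so height = 1959 / 2.350 ≈ 833.62 px.
Resizing to 1152 px wide multiplies everything by 0.5881: 833.62 → 490.21 px.

490 px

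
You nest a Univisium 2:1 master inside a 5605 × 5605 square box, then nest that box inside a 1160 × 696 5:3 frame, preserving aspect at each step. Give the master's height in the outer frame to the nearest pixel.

348 px

First fit — Univisium 2:1 into 5605×5605 spans the width: 5605.00 × 2802.50.
The square canvas is height-limited in 1160×696, giving 696.00 × 696.00; scale factor 0.1242.
The master scales with it: height 2802.50 × 0.1242 ≈ 348.00.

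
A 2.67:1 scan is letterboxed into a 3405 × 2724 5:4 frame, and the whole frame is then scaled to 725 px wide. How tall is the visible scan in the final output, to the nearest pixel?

In the 3405×2724 frame the scan fills the width: height = 3405 / 2.670 ≈ 1275.28 px.
The frame scales by 725/3405 = 0.2129; 1275.28 × 0.2129 ≈ 271.54 px.

272 px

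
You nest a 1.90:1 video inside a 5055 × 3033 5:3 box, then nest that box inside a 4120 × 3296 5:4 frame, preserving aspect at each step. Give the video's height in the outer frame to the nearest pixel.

Inside the 5055×3033 canvas the video is width-limited at 5055.00 × 2660.53.
5:3 in 4120×3296: fills the width, so the intermediate becomes 4120.00 × 2472.00 — a scale of ×0.8150.
The video scales with it: height 2660.53 × 0.8150 ≈ 2168.42.

2168 px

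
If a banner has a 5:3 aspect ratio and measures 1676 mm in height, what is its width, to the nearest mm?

1676 / 3 × 5 = 2793.33.

2793 mm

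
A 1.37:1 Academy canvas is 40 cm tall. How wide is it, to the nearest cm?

55 cm

At 1.37:1 Academy, 40 × 1.370 ≈ 54.80.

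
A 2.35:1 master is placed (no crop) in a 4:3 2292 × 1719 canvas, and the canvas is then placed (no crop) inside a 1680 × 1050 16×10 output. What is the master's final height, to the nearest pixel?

596 px

Inside the 2292×1719 canvas the master is width-limited at 2292.00 × 975.32.
Second fit — the 4:3 canvas into 1680×1050 spans the height: 1400.00 × 1050.00 (×0.6108 from 2292×1719).
Applying the same ×0.6108: 975.32 → 595.74.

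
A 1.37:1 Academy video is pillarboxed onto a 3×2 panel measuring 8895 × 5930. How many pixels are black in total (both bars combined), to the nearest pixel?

4571437 pixels

1.37:1 Academy is narrower than 3×2, so it spans the full height.
Content width = 5930 × 1.370 ≈ 8124.1000 px.
Black = 8895 − 8124.1000 = 770.9000 px.
Bar area = 770.9000 × 5930 ≈ 4571437 px.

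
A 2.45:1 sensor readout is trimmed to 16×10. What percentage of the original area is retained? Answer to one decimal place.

65.3%

16×10 is narrower than 2.45:1, so the crop keeps the full height and trims the width.
Area ratio = (1.600)/(2.450) = 65.31% retained.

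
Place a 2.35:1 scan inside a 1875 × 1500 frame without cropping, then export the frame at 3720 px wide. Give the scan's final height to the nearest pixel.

1583 px

Fitted into 1875×1500, the scan spans the width; its height is 1875 / 2.350 ≈ 797.87 px.
The frame scales by 3720/1875 = 1.9840; 797.87 × 1.9840 ≈ 1582.98 px.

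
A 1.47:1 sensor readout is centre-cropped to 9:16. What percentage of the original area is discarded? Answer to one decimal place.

The height stays; only width is cut (since 9:16 is narrower than 1.47:1).
Fraction kept = (0.562)/(1.470) ≈ 38.27%, so 61.73% is lost.

61.7%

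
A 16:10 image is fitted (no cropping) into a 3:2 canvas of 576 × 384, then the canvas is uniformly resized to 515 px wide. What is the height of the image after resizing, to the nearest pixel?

322 px

At 576×384 the image is width-limited, so height = 576 × 10/16 ≈ 360.00 px.
Scaling 576 → 515 is ×0.8941, so the height becomes 360.00 × 0.8941 ≈ 321.88 px.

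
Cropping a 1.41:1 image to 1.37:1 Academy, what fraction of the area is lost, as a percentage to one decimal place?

2.8%

Going from 1.41:1 to 1.37:1 Academy means cutting width while keeping height.
Fraction kept = (1.370)/(1.410) ≈ 97.16%, so 2.84% is lost.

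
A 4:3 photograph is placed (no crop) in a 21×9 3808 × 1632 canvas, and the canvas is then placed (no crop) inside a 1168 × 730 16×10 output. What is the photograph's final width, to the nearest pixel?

667 px

First fit — 4:3 into 3808×1632 spans the height: 2176.00 × 1632.00.
Second fit — the 21×9 canvas into 1168×730 spans the width: 1168.00 × 500.57 (×0.3067 from 3808×1632).
The photograph scales with it: width 2176.00 × 0.3067 ≈ 667.43.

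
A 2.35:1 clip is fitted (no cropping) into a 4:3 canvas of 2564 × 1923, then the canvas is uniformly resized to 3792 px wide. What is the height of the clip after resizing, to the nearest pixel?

1614 px

At 2564×1923 the clip is width-limited, so height = 2564 / 2.350 ≈ 1091.06 px.
Resizing to 3792 px wide multiplies everything by 1.4789: 1091.06 → 1613.62 px.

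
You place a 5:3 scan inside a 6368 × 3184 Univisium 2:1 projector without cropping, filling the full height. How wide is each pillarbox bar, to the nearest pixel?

That makes the image 5306.67 px wide (3184 × 5/3).
6368 − 5306.67 = 1061.33 px of bars (530.67 each).

531 px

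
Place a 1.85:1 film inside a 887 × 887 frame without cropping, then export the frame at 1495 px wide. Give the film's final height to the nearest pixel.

808 px

At 887×887 the film is width-limited, so height = 887 / 1.850 ≈ 479.46 px.
Resizing to 1495 px wide multiplies everything by 1.6855: 479.46 → 808.11 px.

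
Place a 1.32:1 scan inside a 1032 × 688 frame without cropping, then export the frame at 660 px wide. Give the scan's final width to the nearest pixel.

Fitted into 1032×688, the scan spans the height; its width is 688 × 1.320 ≈ 908.16 px.
Scaling 1032 → 660 is ×0.6395, so the width becomes 908.16 × 0.6395 ≈ 580.80 px.

581 px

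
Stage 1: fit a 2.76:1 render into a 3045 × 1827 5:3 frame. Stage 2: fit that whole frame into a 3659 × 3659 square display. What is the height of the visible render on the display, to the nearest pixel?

1326 px

Inside the 3045×1827 canvas the render is width-limited at 3045.00 × 1103.26.
The 5:3 canvas is width-limited in 3659×3659, giving 3659.00 × 2195.40; scale factor 1.2016.
So the render's height is 1103.26 × 1.2016 ≈ 1325.72.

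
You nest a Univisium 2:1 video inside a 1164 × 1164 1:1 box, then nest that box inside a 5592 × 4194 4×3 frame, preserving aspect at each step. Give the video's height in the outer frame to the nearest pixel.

2097 px

Univisium 2:1 in 1164×1164: fills the width, so the video is 1164.00 × 582.00.
Second fit — the 1:1 canvas into 5592×4194 spans the height: 4194.00 × 4194.00 (×3.6031 from 1164×1164).
So the video's height is 582.00 × 3.6031 ≈ 2097.00.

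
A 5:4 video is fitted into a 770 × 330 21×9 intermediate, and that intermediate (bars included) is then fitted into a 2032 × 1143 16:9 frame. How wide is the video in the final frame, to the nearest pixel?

1089 px

First fit — 5:4 into 770×330 spans the height: 412.50 × 330.00.
Second fit — the 21×9 canvas into 2032×1143 spans the width: 2032.00 × 870.86 (×2.6390 from 770×330).
So the video's width is 412.50 × 2.6390 ≈ 1088.57.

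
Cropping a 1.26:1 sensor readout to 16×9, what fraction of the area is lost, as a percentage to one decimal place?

16×9 is wider than 1.26:1, so the crop keeps the full width and trims the height.
Area ratio = (1.260)/(1.778) = 70.88%; the remaining 29.12% is cropped out.

29.1%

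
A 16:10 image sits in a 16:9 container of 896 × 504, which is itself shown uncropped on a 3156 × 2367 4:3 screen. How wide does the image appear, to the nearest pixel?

Inside the 896×504 canvas the image is height-limited at 806.40 × 504.00.
Second fit — the 16:9 canvas into 3156×2367 spans the width: 3156.00 × 1775.25 (×3.5223 from 896×504).
So the image's width is 806.40 × 3.5223 ≈ 2840.40.

2840 px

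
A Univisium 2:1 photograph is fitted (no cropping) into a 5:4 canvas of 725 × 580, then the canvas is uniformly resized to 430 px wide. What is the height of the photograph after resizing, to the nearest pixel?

215 px

In the 725×580 frame the photograph fills the width: height = 725 × 1/2 ≈ 362.50 px.
Resizing to 430 px wide multiplies everything by 0.5931: 362.50 → 215.00 px.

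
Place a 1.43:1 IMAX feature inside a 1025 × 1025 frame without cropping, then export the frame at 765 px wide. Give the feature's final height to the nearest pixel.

Fitted into 1025×1025, the feature spans the width; its height is 1025 / 1.430 ≈ 716.78 px.
Resizing to 765 px wide multiplies everything by 0.7463: 716.78 → 534.97 px.

535 px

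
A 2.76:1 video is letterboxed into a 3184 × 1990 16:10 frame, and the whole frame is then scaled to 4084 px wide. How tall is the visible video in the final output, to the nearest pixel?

1480 px

At 3184×1990 the video is width-limited, so height = 3184 / 2.760 ≈ 1153.62 px.
The frame scales by 4084/3184 = 1.2827; 1153.62 × 1.2827 ≈ 1479.71 px.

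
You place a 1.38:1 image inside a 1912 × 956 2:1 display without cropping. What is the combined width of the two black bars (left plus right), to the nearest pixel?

593 px

1.38:1 (1.380) < 2:1 (2.000), so the image fills the height.
That makes the image 1319.28 px wide (956 × 1.380).
Black = 1912 − 1319.28 = 592.72 px.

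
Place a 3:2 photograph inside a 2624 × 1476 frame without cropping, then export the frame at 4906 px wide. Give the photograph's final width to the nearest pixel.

4139 px

In the 2624×1476 frame the photograph fills the height: width = 1476 × 3/2 ≈ 2214.00 px.
Resizing to 4906 px wide multiplies everything by 1.8697: 2214.00 → 4139.44 px.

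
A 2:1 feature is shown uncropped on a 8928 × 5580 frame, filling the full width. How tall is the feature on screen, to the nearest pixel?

The feature is 8928 × 1/2 ≈ 4464.00 px tall.

4464 px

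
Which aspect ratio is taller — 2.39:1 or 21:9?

21:9

2.39 and 21:9 = 2.333; 2.39 > 2.333. The smaller width-to-height ratio is the taller frame.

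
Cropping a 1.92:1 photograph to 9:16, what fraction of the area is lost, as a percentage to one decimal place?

Going from 1.92:1 to 9:16 means cutting width while keeping height.
Fraction kept = (0.562)/(1.920) ≈ 29.30%, so 70.70% is lost.

70.7%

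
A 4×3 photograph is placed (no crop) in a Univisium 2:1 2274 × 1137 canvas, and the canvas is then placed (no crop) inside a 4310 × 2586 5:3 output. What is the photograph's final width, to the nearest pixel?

2873 px

4×3 in 2274×1137: fills the height, so the photograph is 1516.00 × 1137.00.
The Univisium 2:1 canvas is width-limited in 4310×2586, giving 4310.00 × 2155.00; scale factor 1.8953.
So the photograph's width is 1516.00 × 1.8953 ≈ 2873.33.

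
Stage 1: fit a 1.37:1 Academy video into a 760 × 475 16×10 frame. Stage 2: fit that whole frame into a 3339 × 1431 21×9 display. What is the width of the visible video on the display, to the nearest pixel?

First fit — 1.37:1 Academy into 760×475 spans the height: 650.75 × 475.00.
The 16×10 canvas is height-limited in 3339×1431, giving 2289.60 × 1431.00; scale factor 3.0126.
The video scales with it: width 650.75 × 3.0126 ≈ 1960.47.

1960 px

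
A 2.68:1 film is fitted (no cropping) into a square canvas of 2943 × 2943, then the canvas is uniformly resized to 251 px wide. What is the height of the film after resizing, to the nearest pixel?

94 px

In the 2943×2943 frame the film fills the width: height = 2943 / 2.680 ≈ 1098.13 px.
Resizing to 251 px wide multiplies everything by 0.0853: 1098.13 → 93.66 px.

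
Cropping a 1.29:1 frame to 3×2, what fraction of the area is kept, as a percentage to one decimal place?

The width stays; only height is cut (since 3×2 is wider than 1.29:1).
(1.290)/(1.500) ≈ 0.860 of the area survives.

86.0%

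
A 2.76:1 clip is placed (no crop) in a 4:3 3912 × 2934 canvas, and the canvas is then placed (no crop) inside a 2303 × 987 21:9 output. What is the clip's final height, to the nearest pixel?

477 px

Inside the 3912×2934 canvas the clip is width-limited at 3912.00 × 1417.39.
4:3 in 2303×987: fills the height, so the intermediate becomes 1316.00 × 987.00 — a scale of ×0.3364.
So the clip's height is 1417.39 × 0.3364 ≈ 476.81.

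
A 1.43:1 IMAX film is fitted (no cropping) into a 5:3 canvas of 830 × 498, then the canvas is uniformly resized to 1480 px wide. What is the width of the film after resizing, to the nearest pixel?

Fitted into 830×498, the film spans the height; its width is 498 × 1.430 ≈ 712.14 px.
Resizing to 1480 px wide multiplies everything by 1.7831: 712.14 → 1269.84 px.

1270 px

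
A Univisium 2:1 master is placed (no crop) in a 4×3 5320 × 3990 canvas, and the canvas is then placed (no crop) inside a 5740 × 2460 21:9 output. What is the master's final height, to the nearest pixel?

1640 px

Inside the 5320×3990 canvas the master is width-limited at 5320.00 × 2660.00.
4×3 in 5740×2460: fills the height, so the intermediate becomes 3280.00 × 2460.00 — a scale of ×0.6165.
The master scales with it: height 2660.00 × 0.6165 ≈ 1640.00.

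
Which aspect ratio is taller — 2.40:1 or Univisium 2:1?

Univisium 2:1

2.4 and Univisium 2:1 = 2; 2.4 > 2. The smaller width-to-height ratio is the taller frame.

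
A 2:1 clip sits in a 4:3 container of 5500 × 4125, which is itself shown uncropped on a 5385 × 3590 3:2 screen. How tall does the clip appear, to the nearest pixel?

2393 px

First fit — 2:1 into 5500×4125 spans the width: 5500.00 × 2750.00.
4:3 in 5385×3590: fills the height, so the intermediate becomes 4786.67 × 3590.00 — a scale of ×0.8703.
The clip scales with it: height 2750.00 × 0.8703 ≈ 2393.33.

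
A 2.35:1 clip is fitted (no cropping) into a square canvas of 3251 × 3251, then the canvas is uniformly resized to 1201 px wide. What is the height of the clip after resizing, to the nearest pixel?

In the 3251×3251 frame the clip fills the width: height = 3251 / 2.350 ≈ 1383.40 px.
Scaling 3251 → 1201 is ×0.3694, so the height becomes 1383.40 × 0.3694 ≈ 511.06 px.

511 px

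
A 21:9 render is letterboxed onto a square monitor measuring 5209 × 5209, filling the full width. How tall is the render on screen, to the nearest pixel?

The render is 5209 × 9/21 ≈ 2232.43 px tall.

2232 px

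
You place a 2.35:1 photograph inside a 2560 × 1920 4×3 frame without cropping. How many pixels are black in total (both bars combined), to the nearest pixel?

2.35:1 is wider than 4×3, so it spans the full width.
That makes the image 1089.3617 px tall (2560 / 2.350).
1920 − 1089.3617 = 830.6383 px of bars.
Bar area = 830.6383 × 2560 ≈ 2126434 px.

2126434 pixels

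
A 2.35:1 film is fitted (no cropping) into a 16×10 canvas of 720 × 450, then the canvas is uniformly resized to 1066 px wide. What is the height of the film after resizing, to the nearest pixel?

At 720×450 the film is width-limited, so height = 720 / 2.350 ≈ 306.38 px.
The frame scales by 1066/720 = 1.4806; 306.38 × 1.4806 ≈ 453.62 px.

454 px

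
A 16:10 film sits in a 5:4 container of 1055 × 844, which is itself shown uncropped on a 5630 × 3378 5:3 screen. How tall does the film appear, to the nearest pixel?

First fit — 16:10 into 1055×844 spans the width: 1055.00 × 659.38.
The 5:4 canvas is height-limited in 5630×3378, giving 4222.50 × 3378.00; scale factor 4.0024.
Applying the same ×4.0024: 659.38 → 2639.06.

2639 px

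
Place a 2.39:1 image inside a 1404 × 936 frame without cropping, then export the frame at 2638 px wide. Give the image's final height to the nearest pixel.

Fitted into 1404×936, the image spans the width; its height is 1404 / 2.390 ≈ 587.45 px.
Resizing to 2638 px wide multiplies everything by 1.8789: 587.45 → 1103.77 px.

1104 px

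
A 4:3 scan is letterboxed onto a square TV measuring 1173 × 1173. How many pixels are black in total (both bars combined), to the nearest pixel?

4:3 is wider than square, so it spans the full width.
The scan is 1173 × 3/4 ≈ 879.7500 px tall.
1173 − 879.7500 = 293.2500 px of bars.
Bar area = 293.2500 × 1173 ≈ 343982 px.

343982 pixels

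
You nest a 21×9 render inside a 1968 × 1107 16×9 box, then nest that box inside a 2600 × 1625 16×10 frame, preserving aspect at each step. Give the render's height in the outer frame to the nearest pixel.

21×9 in 1968×1107: fills the width, so the render is 1968.00 × 843.43.
16×9 in 2600×1625: fills the width, so the intermediate becomes 2600.00 × 1462.50 — a scale of ×1.3211.
So the render's height is 843.43 × 1.3211 ≈ 1114.29.

1114 px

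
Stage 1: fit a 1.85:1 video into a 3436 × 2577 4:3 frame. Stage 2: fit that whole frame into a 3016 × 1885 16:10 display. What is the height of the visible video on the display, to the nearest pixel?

1359 px

1.85:1 in 3436×2577: fills the width, so the video is 3436.00 × 1857.30.
The 4:3 canvas is height-limited in 3016×1885, giving 2513.33 × 1885.00; scale factor 0.7315.
The video scales with it: height 1857.30 × 0.7315 ≈ 1358.56.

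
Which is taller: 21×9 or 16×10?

21×9 = 2.333 and 16×10 = 1.6; 2.333 > 1.6. The smaller width-to-height ratio is the taller frame.

16×10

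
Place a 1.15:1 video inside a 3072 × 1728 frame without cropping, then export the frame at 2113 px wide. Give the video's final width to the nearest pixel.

1367 px

At 3072×1728 the video is height-limited, so width = 1728 × 1.150 ≈ 1987.20 px.
The frame scales by 2113/3072 = 0.6878; 1987.20 × 0.6878 ≈ 1366.85 px.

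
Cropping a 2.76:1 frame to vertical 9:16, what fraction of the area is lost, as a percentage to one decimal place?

The height stays; only width is cut (since vertical 9:16 is narrower than 2.76:1).
Area ratio = (0.562)/(2.760) = 20.38%; the remaining 79.62% is cropped out.

79.6%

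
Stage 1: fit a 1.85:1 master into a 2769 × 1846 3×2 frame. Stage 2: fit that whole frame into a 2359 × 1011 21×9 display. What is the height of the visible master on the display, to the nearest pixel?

1.85:1 in 2769×1846: fills the width, so the master is 2769.00 × 1496.76.
3×2 in 2359×1011: fills the height, so the intermediate becomes 1516.50 × 1011.00 — a scale of ×0.5477.
Applying the same ×0.5477: 1496.76 → 819.73.

820 px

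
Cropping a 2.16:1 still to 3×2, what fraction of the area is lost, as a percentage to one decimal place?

3×2 is narrower than 2.16:1, so the crop keeps the full height and trims the width.
Fraction kept = (1.500)/(2.160) ≈ 69.44%, so 30.56% is lost.

30.6%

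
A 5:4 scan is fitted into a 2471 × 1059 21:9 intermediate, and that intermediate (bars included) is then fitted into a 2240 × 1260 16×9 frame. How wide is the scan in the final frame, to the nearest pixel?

1200 px

5:4 in 2471×1059: fills the height, so the scan is 1323.75 × 1059.00.
21:9 in 2240×1260: fills the width, so the intermediate becomes 2240.00 × 960.00 — a scale of ×0.9065.
Applying the same ×0.9065: 1323.75 → 1200.00.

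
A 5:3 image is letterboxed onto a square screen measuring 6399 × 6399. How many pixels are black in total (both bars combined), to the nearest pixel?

5:3 is wider than square, so it spans the full width.
That makes the image 3839.4000 px tall (6399 × 3/5).
6399 − 3839.4000 = 2559.6000 px of bars.
Across the 6399-px span: 2559.6000 × 6399 ≈ 16378880 px.

16378880 pixels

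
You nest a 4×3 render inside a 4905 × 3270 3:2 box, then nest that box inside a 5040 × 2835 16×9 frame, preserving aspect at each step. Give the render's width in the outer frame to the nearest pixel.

First fit — 4×3 into 4905×3270 spans the height: 4360.00 × 3270.00.
Second fit — the 3:2 canvas into 5040×2835 spans the height: 4252.50 × 2835.00 (×0.8670 from 4905×3270).
The render scales with it: width 4360.00 × 0.8670 ≈ 3780.00.

3780 px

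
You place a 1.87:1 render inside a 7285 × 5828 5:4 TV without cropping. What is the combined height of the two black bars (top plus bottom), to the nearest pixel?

1.87:1 is wider than 5:4, so it spans the full width.
Content height = 7285 / 1.870 ≈ 3895.72 px.
Leftover height: 5828 − 3895.72 = 1932.28 px.

1932 px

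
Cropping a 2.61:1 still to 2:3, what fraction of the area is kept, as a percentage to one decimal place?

25.5%

2:3 is narrower than 2.61:1, so the crop keeps the full height and trims the width.
Area ratio = (0.667)/(2.610) = 25.54% retained.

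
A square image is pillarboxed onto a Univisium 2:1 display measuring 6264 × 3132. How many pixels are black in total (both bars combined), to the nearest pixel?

9809424 pixels

square (1.000) < Univisium 2:1 (2.000), so the image fills the height.
Content width = 3132 × 1/1 ≈ 3132.0000 px.
Leftover width: 6264 − 3132.0000 = 3132.0000 px.
That's 3132.0000 × 3132 ≈ 9809424 black pixels.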